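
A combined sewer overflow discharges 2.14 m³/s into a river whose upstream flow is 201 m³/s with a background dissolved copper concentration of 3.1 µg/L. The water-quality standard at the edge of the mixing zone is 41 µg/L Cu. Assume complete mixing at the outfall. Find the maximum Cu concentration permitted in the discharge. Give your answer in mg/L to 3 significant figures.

3.60 mg/L

3.1 µg/L = 0.0031 mg/L.
41 µg/L = 0.041 mg/L.
Mass balance: 0.041·203.1 = 2.14·Cₑ + 201·0.0031.
Cₑ = (8.329 − 0.6231) / 2.14 = 3.601 mg/L.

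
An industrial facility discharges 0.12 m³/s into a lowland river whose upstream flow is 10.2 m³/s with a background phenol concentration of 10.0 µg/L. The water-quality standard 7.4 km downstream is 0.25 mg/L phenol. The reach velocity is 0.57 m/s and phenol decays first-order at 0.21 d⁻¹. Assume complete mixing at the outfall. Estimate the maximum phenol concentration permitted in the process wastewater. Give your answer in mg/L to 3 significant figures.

21.3 mg/L

10.0 µg/L = 0.01 mg/L.
Travel time to the compliance point: t = 7400/0.57 = 1.298e+04 s = 0.1503 d; decay factor exp(−0.21·0.1503) = 0.9689.
So the concentration just after mixing may be at most 0.25/0.9689 = 0.258 mg/L.
Mass balance: 0.258·10.32 = 0.12·Cₑ + 10.2·0.01.
Cₑ = (2.663 − 0.102) / 0.12 = 21.34 mg/L.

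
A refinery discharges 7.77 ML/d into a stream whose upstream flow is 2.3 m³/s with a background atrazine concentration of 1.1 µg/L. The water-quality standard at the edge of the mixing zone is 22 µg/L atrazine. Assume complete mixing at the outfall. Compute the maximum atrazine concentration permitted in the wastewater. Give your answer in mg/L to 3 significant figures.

7.77 ML/d = 0.08993 m³/s.
1.1 µg/L = 0.0011 mg/L.
22 µg/L = 0.022 mg/L.
Mass balance: 0.022·2.39 = 0.08993·Cₑ + 2.3·0.0011.
Cₑ = (0.05258 − 0.00253) / 0.08993 = 0.5565 mg/L.

0.557 mg/L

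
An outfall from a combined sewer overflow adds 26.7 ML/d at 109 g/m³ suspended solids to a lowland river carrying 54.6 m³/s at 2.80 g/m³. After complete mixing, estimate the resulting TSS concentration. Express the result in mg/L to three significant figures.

26.7 ML/d = 0.309 m³/s.
By mass balance at complete mixing, C = (0.309·109 + 54.6·2.8) / (0.309 + 54.6) = 186.6/54.91 = 3.398 mg/L.

3.40 mg/L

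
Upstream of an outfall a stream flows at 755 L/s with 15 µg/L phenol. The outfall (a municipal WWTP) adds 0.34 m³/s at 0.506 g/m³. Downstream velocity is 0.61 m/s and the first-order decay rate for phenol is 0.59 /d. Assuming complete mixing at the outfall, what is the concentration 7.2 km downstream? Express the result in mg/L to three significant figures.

0.154 mg/L

755 L/s = 0.755 m³/s.
15 µg/L = 0.015 mg/L.
After complete mixing, C₀ = (0.34·0.506 + 0.755·0.015) / 1.095 = 0.1675 mg/L.
Travel time t = 7200 m / 0.61 m/s = 1.18e+04 s = 0.1366 d.
C = 0.1675·exp(−0.59·0.1366) = 0.1675·0.9226 = 0.1545 mg/L.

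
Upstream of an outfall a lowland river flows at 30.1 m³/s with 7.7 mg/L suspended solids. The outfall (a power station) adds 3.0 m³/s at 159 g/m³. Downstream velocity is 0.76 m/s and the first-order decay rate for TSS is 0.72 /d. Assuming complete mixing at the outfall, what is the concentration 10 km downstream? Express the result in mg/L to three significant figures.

After complete mixing, C₀ = (3·159 + 30.1·7.7) / 33.1 = 21.41 mg/L.
Travel time t = 1e+04 m / 0.76 m/s = 1.316e+04 s = 0.1523 d.
C = 21.41·exp(−0.72·0.1523) = 21.41·0.8961 = 19.19 mg/L.

19.2 mg/L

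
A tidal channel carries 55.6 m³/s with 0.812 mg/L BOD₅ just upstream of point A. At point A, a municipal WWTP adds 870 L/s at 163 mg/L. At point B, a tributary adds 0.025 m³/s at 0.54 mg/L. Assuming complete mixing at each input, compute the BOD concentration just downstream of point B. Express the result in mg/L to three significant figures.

870 L/s = 0.87 m³/s.
After input A: C = (55.6·0.812 + 0.87·163) / 56.47 = 3.311 mg/L.
After input B: C = (56.47·3.311 + 0.025·0.54) / 56.49 = 3.31 mg/L.

3.31 mg/L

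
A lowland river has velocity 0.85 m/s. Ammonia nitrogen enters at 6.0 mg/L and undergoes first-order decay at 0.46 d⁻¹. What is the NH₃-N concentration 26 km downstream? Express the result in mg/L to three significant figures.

5.10 mg/L

Travel time t = 26 km / 0.85 m/s = 2.6e+04/0.85 = 3.059e+04 s = 0.354 d.
First-order decay: C = 6.0·exp(−0.46·0.354) = 6.0·0.8497 = 5.098 mg/L.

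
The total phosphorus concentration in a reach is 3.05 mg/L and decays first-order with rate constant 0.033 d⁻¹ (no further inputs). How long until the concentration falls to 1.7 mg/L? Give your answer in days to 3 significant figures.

t = ln(C₀/C)/k = ln(3.05/1.7)/0.033 = 0.5845/0.033 = 17.71 d.

17.7 d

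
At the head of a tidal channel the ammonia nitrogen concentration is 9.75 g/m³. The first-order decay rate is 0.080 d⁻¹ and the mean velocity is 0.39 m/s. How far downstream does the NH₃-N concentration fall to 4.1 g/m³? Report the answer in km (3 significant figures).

From C = C₀·e^(−kt), t = ln(C₀/C)/k = ln(9.75/4.1)/0.080 = 0.8663/0.080 = 10.83 d.
Distance = v·t = 0.39 m/s × 9.356e+05 s = 3.649e+05 m = 364.9 km.

365 km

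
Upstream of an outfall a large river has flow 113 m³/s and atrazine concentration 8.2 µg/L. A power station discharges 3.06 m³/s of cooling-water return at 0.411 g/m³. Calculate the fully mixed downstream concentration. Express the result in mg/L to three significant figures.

8.2 µg/L = 0.0082 mg/L.
Flow-weighted mixing gives C = (3.06·0.411 + 113·0.0082) / (3.06 + 113) = 2.184/116.1 = 0.01882 mg/L.

0.0188 mg/L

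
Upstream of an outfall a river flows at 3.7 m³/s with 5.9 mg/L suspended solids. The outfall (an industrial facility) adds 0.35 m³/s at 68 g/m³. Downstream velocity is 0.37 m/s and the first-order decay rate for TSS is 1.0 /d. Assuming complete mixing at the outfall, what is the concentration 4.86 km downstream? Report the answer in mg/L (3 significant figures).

After complete mixing, C₀ = (0.35·68 + 3.7·5.9) / 4.05 = 11.27 mg/L.
Travel time t = 4860 m / 0.37 m/s = 1.314e+04 s = 0.152 d.
C = 11.27·exp(−1.0·0.152) = 11.27·0.859 = 9.678 mg/L.

9.68 mg/L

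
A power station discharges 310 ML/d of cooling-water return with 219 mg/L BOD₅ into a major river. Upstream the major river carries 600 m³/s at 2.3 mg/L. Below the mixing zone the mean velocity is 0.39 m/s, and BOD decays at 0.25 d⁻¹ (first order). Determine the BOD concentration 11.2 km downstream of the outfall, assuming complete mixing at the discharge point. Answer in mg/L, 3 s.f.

310 ML/d = 3.588 m³/s.
After complete mixing, C₀ = (3.588·219 + 600·2.3) / 603.6 = 3.588 mg/L.
Travel time t = 1.12e+04 m / 0.39 m/s = 2.872e+04 s = 0.3324 d.
C = 3.588·exp(−0.25·0.3324) = 3.588·0.9203 = 3.302 mg/L.

3.30 mg/L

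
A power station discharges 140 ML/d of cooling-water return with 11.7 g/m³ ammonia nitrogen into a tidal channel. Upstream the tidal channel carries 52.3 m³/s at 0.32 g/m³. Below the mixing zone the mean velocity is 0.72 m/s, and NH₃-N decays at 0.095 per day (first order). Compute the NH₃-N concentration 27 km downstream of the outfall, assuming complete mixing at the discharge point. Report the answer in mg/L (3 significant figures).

140 ML/d = 1.62 m³/s.
After complete mixing, C₀ = (1.62·11.7 + 52.3·0.32) / 53.92 = 0.662 mg/L.
Travel time t = 2.7e+04 m / 0.72 m/s = 3.75e+04 s = 0.434 d.
C = 0.662·exp(−0.095·0.434) = 0.662·0.9596 = 0.6352 mg/L.

0.635 mg/L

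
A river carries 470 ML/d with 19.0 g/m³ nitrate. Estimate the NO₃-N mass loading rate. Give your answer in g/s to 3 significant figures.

470 ML/d = 5.44 m³/s.
Mass flux = Q·C = 5.44 m³/s × 19 g/m³ = 103.4 g/s.

103 g/s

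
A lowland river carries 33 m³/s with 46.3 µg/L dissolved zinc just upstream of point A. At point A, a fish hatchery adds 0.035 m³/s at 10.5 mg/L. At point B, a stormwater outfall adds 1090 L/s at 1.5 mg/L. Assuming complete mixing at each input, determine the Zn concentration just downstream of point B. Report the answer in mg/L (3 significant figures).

46.3 µg/L = 0.0463 mg/L.
After input A: C = (33·0.0463 + 0.035·10.5) / 33.03 = 0.05738 mg/L.
1090 L/s = 1.09 m³/s.
After input B: C = (33.03·0.05738 + 1.09·1.5) / 34.12 = 0.1035 mg/L.

0.103 mg/L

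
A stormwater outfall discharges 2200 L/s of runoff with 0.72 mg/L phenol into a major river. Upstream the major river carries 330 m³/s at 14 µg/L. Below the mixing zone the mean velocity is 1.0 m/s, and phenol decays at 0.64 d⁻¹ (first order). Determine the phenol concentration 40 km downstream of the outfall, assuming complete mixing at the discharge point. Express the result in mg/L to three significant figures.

2200 L/s = 2.2 m³/s.
14 µg/L = 0.014 mg/L.
After complete mixing, C₀ = (2.2·0.72 + 330·0.014) / 332.2 = 0.01868 mg/L.
Travel time t = 4e+04 m / 1.0 m/s = 4e+04 s = 0.463 d.
C = 0.01868·exp(−0.64·0.463) = 0.01868·0.7436 = 0.01389 mg/L.

0.0139 mg/L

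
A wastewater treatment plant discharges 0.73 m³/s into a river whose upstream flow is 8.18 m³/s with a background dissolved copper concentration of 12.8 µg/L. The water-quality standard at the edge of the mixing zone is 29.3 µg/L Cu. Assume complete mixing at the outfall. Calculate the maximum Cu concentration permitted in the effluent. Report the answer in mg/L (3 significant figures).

12.8 µg/L = 0.0128 mg/L.
29.3 µg/L = 0.0293 mg/L.
Mass balance: 0.0293·8.91 = 0.73·Cₑ + 8.18·0.0128.
Cₑ = (0.2611 − 0.1047) / 0.73 = 0.2142 mg/L.

0.214 mg/L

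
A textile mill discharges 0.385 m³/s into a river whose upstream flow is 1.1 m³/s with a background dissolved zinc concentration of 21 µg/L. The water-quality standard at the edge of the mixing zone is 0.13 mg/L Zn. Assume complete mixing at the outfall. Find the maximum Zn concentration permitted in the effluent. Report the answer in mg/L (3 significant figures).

21 µg/L = 0.021 mg/L.
Mass balance: 0.13·1.485 = 0.385·Cₑ + 1.1·0.021.
Cₑ = (0.1931 − 0.0231) / 0.385 = 0.4414 mg/L.

0.441 mg/L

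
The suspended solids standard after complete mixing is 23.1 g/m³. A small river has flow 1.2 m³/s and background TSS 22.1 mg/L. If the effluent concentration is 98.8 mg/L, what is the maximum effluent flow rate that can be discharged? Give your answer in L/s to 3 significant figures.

Mass balance at complete mixing: C_std·(Q_w + Q_r) = Q_w·C_e + Q_r·C_b.
Rearranging, Q_w = Q_r·(C_std − C_b)/(C_e − C_std) = 1.2·(23.1 − 22.1) / (98.8 − 23.1) = 0.01585 m³/s.
= 15.85 L/s.

15.9 L/s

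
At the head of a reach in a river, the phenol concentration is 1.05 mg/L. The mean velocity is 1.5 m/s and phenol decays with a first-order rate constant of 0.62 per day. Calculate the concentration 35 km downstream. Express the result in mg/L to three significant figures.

0.888 mg/L

Travel time t = 35 km / 1.5 m/s = 3.5e+04/1.5 = 2.333e+04 s = 0.2701 d.
First-order decay: C = 1.05·exp(−0.62·0.2701) = 1.05·0.8458 = 0.8881 mg/L.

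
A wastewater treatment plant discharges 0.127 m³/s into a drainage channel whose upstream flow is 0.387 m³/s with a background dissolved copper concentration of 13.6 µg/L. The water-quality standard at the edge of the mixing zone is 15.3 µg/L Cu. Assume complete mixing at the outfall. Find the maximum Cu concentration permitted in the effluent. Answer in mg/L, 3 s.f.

0.0205 mg/L

13.6 µg/L = 0.0136 mg/L.
15.3 µg/L = 0.0153 mg/L.
Mass balance: 0.0153·0.514 = 0.127·Cₑ + 0.387·0.0136.
Cₑ = (0.007864 − 0.005263) / 0.127 = 0.02048 mg/L.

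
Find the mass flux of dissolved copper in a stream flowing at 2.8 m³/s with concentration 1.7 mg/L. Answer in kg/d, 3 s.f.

411 kg/d

Mass flux = Q·C = 2.8 m³/s × 1.7 g/m³ = 4.76 g/s.
= 4.76 g/s × 86.4 = 411.3 kg/d.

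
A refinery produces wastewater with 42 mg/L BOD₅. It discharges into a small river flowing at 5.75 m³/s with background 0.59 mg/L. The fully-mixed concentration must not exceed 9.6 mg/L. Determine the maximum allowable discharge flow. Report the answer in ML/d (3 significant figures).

138 ML/d

Mass balance at complete mixing: C_std·(Q_w + Q_r) = Q_w·C_e + Q_r·C_b.
Rearranging, Q_w = Q_r·(C_std − C_b)/(C_e − C_std) = 5.75·(9.6 − 0.59) / (42 − 9.6) = 1.599 m³/s.
= 138.2 ML/d.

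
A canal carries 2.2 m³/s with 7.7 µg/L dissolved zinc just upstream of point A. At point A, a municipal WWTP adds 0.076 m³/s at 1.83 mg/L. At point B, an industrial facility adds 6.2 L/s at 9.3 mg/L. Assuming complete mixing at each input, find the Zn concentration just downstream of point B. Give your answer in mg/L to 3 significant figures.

0.0936 mg/L

7.7 µg/L = 0.0077 mg/L.
After input A: C = (2.2·0.0077 + 0.076·1.83) / 2.276 = 0.06855 mg/L.
6.2 L/s = 0.0062 m³/s.
After input B: C = (2.276·0.06855 + 0.0062·9.3) / 2.282 = 0.09363 mg/L.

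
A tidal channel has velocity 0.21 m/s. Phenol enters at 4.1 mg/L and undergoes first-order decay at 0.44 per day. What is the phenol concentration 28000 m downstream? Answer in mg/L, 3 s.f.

Travel time t = 28000 m / 0.21 m/s = 2.8e+04/0.21 = 1.333e+05 s = 1.543 d.
First-order decay: C = 4.1·exp(−0.44·1.543) = 4.1·0.5071 = 2.079 mg/L.

2.08 mg/L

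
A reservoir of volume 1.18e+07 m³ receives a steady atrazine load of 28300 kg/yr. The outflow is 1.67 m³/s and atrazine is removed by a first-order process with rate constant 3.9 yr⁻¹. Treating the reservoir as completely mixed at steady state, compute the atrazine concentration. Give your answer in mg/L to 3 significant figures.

Outflow Q = 1.67 m³/s × 3.156e+07 s/yr = 5.27e+07 m³/yr.
Steady-state CSTR mass balance: W = Q·C + k·V·C, so C = W/(Q + kV).
Q + kV = 5.27e+07 + 3.9·1.18e+07 = 9.872e+07 m³/yr.
C = 28300/9.872e+07 = 0.0002867 kg/m³ = 0.2867 mg/L.

0.287 mg/L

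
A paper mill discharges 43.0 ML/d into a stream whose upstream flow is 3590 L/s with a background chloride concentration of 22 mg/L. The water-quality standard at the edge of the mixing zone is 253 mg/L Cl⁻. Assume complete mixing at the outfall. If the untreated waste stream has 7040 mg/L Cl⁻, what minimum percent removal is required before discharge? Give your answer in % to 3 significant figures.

43.0 ML/d = 0.4977 m³/s.
3590 L/s = 3.59 m³/s.
Mass balance: 253·4.088 = 0.4977·Cₑ + 3.59·22.
Cₑ = (1034 − 78.98) / 0.4977 = 1919 mg/L.
Required removal = 1 − 1919/7040 = 72.74 %.

72.7 %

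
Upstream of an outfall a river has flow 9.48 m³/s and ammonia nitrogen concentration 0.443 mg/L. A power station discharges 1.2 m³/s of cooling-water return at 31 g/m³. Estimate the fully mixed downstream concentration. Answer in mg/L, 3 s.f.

3.88 mg/L

Conservation of mass across the mixing zone: C = (1.2·31 + 9.48·0.443) / (1.2 + 9.48) = 41.4/10.68 = 3.876 mg/L.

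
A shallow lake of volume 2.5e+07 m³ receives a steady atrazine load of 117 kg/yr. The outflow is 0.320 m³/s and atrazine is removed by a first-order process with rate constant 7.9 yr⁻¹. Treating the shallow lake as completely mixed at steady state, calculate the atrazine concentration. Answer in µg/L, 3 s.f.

Outflow Q = 0.320 m³/s × 3.156e+07 s/yr = 1.01e+07 m³/yr.
Steady-state CSTR mass balance: W = Q·C + k·V·C, so C = W/(Q + kV).
Q + kV = 1.01e+07 + 7.9·2.5e+07 = 2.076e+08 m³/yr.
C = 117/2.076e+08 = 5.636e-07 kg/m³ = 0.0005636 mg/L = 0.5636 µg/L.

0.564 µg/L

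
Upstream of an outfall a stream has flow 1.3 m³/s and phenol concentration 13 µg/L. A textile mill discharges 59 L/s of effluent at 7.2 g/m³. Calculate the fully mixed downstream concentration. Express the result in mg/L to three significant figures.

0.325 mg/L

59 L/s = 0.059 m³/s.
13 µg/L = 0.013 mg/L.
Flow-weighted mixing gives C = (0.059·7.2 + 1.3·0.013) / (0.059 + 1.3) = 0.4417/1.359 = 0.325 mg/L.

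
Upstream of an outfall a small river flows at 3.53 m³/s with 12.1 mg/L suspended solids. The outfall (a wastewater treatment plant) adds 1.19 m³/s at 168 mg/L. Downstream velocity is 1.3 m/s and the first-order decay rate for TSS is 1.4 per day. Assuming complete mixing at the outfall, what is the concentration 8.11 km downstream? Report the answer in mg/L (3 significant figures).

46.5 mg/L

After complete mixing, C₀ = (1.19·168 + 3.53·12.1) / 4.72 = 51.41 mg/L.
Travel time t = 8110 m / 1.3 m/s = 6238 s = 0.0722 d.
C = 51.41·exp(−1.4·0.0722) = 51.41·0.9039 = 46.46 mg/L.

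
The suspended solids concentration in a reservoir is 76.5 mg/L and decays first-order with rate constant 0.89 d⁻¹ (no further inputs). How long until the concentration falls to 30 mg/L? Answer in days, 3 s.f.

t = ln(C₀/C)/k = ln(76.5/30)/0.89 = 0.9361/0.89 = 1.052 d.

1.05 d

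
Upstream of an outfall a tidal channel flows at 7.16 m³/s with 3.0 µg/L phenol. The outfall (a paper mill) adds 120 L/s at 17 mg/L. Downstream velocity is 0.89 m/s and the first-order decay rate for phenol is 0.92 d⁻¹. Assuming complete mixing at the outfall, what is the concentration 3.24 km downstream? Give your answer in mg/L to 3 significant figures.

120 L/s = 0.12 m³/s.
3.0 µg/L = 0.003 mg/L.
After complete mixing, C₀ = (0.12·17 + 7.16·0.003) / 7.28 = 0.2832 mg/L.
Travel time t = 3240 m / 0.89 m/s = 3640 s = 0.04213 d.
C = 0.2832·exp(−0.92·0.04213) = 0.2832·0.962 = 0.2724 mg/L.

0.272 mg/L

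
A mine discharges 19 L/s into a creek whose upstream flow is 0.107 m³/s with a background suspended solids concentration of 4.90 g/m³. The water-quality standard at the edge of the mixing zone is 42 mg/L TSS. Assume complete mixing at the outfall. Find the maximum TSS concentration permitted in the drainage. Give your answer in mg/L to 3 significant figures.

251 mg/L

19 L/s = 0.019 m³/s.
Mass balance: 42·0.126 = 0.019·Cₑ + 0.107·4.9.
Cₑ = (5.292 − 0.5243) / 0.019 = 250.9 mg/L.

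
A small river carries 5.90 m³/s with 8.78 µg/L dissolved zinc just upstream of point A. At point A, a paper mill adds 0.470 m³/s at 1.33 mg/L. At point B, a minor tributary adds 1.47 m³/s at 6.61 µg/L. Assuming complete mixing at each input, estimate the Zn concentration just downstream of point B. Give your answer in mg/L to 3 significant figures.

8.78 µg/L = 0.00878 mg/L.
After input A: C = (5.9·0.00878 + 0.47·1.33) / 6.37 = 0.1063 mg/L.
6.61 µg/L = 0.00661 mg/L.
After input B: C = (6.37·0.1063 + 1.47·0.00661) / 7.84 = 0.08758 mg/L.

0.0876 mg/L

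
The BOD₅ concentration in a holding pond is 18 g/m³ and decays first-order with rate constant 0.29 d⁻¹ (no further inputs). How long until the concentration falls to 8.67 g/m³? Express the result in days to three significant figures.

2.52 d

t = ln(C₀/C)/k = ln(18/8.67)/0.29 = 0.7305/0.29 = 2.519 d.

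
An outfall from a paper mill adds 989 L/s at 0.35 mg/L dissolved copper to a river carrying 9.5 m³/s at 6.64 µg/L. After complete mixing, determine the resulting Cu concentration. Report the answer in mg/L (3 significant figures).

0.0390 mg/L

989 L/s = 0.989 m³/s.
6.64 µg/L = 0.00664 mg/L.
By mass balance at complete mixing, C = (0.989·0.35 + 9.5·0.00664) / (0.989 + 9.5) = 0.4092/10.49 = 0.03902 mg/L.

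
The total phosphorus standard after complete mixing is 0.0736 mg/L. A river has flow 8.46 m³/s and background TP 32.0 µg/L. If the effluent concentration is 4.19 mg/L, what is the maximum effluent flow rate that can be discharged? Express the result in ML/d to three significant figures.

7.39 ML/d

32.0 µg/L = 0.032 mg/L.
Mass balance at complete mixing: C_std·(Q_w + Q_r) = Q_w·C_e + Q_r·C_b.
Rearranging, Q_w = Q_r·(C_std − C_b)/(C_e − C_std) = 8.46·(0.0736 − 0.032) / (4.19 − 0.0736) = 0.0855 m³/s.
= 7.387 ML/d.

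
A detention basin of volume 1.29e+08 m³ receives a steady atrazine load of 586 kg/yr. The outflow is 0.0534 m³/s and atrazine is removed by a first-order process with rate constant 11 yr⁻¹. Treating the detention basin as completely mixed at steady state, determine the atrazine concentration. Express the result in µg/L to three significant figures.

Outflow Q = 0.0534 m³/s × 3.156e+07 s/yr = 1.685e+06 m³/yr.
Steady-state CSTR mass balance: W = Q·C + k·V·C, so C = W/(Q + kV).
Q + kV = 1.685e+06 + 11·1.29e+08 = 1.421e+09 m³/yr.
C = 586/1.421e+09 = 4.125e-07 kg/m³ = 0.0004125 mg/L = 0.4125 µg/L.

0.412 µg/L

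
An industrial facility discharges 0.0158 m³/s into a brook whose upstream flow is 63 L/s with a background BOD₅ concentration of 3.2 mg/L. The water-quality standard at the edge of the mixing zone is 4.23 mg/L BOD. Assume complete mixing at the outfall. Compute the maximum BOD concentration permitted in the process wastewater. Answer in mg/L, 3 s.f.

8.34 mg/L

63 L/s = 0.063 m³/s.
Mass balance: 4.23·0.0788 = 0.0158·Cₑ + 0.063·3.2.
Cₑ = (0.3333 − 0.2016) / 0.0158 = 8.337 mg/L.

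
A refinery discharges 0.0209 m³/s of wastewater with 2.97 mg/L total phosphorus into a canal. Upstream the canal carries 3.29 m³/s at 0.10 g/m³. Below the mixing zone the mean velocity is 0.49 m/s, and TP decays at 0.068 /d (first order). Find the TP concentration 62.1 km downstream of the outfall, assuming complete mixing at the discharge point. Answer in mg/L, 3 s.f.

0.107 mg/L

After complete mixing, C₀ = (0.0209·2.97 + 3.29·0.1) / 3.311 = 0.1181 mg/L.
Travel time t = 6.21e+04 m / 0.49 m/s = 1.267e+05 s = 1.467 d.
C = 0.1181·exp(−0.068·1.467) = 0.1181·0.9051 = 0.1069 mg/L.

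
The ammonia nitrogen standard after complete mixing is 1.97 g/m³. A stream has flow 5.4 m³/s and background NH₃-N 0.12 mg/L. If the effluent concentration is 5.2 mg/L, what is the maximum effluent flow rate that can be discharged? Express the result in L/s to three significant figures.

3090 L/s

Mass balance at complete mixing: C_std·(Q_w + Q_r) = Q_w·C_e + Q_r·C_b.
Rearranging, Q_w = Q_r·(C_std − C_b)/(C_e − C_std) = 5.4·(1.97 − 0.12) / (5.2 − 1.97) = 3.093 m³/s.
= 3093 L/s.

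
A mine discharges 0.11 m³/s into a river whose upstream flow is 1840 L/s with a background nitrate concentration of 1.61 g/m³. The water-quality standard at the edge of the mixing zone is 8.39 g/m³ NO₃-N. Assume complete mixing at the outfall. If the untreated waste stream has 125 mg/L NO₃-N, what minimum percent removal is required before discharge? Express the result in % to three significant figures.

1840 L/s = 1.84 m³/s.
Mass balance: 8.39·1.95 = 0.11·Cₑ + 1.84·1.61.
Cₑ = (16.36 − 2.962) / 0.11 = 121.8 mg/L.
Required removal = 1 − 121.8/125 = 2.559 %.

2.56 %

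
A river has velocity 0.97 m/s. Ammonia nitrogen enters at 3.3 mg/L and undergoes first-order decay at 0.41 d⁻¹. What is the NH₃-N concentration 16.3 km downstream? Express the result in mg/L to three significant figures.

3.05 mg/L

Travel time t = 16.3 km / 0.97 m/s = 1.63e+04/0.97 = 1.68e+04 s = 0.1945 d.
First-order decay: C = 3.3·exp(−0.41·0.1945) = 3.3·0.9234 = 3.047 mg/L.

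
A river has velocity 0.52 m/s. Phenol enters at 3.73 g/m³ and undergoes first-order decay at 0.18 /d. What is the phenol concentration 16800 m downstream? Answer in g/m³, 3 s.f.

Travel time t = 16800 m / 0.52 m/s = 1.68e+04/0.52 = 3.231e+04 s = 0.3739 d.
First-order decay: C = 3.73·exp(−0.18·0.3739) = 3.73·0.9349 = 3.487 g/m³.

3.49 g/m³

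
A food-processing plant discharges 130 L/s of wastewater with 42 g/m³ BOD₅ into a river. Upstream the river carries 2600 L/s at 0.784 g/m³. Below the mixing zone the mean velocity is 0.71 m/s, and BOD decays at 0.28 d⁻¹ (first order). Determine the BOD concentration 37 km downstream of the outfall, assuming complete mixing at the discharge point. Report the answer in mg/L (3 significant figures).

2.32 mg/L

130 L/s = 0.13 m³/s.
2600 L/s = 2.6 m³/s.
After complete mixing, C₀ = (0.13·42 + 2.6·0.784) / 2.73 = 2.747 mg/L.
Travel time t = 3.7e+04 m / 0.71 m/s = 5.211e+04 s = 0.6032 d.
C = 2.747·exp(−0.28·0.6032) = 2.747·0.8446 = 2.32 mg/L.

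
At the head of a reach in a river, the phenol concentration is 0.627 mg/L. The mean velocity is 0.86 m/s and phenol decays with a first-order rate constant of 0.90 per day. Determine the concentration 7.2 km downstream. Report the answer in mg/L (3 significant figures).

0.575 mg/L

Travel time t = 7.2 km / 0.86 m/s = 7200/0.86 = 8372 s = 0.0969 d.
First-order decay: C = 0.627·exp(−0.90·0.0969) = 0.627·0.9165 = 0.5746 mg/L.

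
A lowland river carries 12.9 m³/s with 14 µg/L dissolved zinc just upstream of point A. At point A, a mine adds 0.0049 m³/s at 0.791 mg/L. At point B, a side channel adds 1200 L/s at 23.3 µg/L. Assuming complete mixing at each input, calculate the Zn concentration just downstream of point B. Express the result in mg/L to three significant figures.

14 µg/L = 0.014 mg/L.
After input A: C = (12.9·0.014 + 0.0049·0.791) / 12.9 = 0.0143 mg/L.
1200 L/s = 1.2 m³/s.
23.3 µg/L = 0.0233 mg/L.
After input B: C = (12.9·0.0143 + 1.2·0.0233) / 14.1 = 0.01506 mg/L.

0.0151 mg/L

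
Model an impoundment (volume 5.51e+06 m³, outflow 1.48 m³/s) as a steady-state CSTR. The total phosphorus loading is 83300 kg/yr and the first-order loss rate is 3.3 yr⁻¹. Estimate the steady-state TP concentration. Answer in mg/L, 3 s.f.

1.28 mg/L

Outflow Q = 1.48 m³/s × 3.156e+07 s/yr = 4.671e+07 m³/yr.
Steady-state CSTR mass balance: W = Q·C + k·V·C, so C = W/(Q + kV).
Q + kV = 4.671e+07 + 3.3·5.51e+06 = 6.489e+07 m³/yr.
C = 83300/6.489e+07 = 0.001284 kg/m³ = 1.284 mg/L.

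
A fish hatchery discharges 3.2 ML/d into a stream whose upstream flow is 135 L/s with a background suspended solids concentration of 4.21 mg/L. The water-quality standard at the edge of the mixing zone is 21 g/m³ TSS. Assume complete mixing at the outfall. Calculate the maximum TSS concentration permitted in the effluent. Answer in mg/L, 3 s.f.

3.2 ML/d = 0.03704 m³/s.
135 L/s = 0.135 m³/s.
Mass balance: 21·0.172 = 0.03704·Cₑ + 0.135·4.21.
Cₑ = (3.613 − 0.5684) / 0.03704 = 82.2 mg/L.

82.2 mg/L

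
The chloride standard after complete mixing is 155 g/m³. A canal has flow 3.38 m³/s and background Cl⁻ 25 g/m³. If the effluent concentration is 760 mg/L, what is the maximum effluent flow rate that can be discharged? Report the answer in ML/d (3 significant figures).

62.8 ML/d

Mass balance at complete mixing: C_std·(Q_w + Q_r) = Q_w·C_e + Q_r·C_b.
Rearranging, Q_w = Q_r·(C_std − C_b)/(C_e − C_std) = 3.38·(155 − 25) / (760 − 155) = 0.7263 m³/s.
= 62.75 ML/d.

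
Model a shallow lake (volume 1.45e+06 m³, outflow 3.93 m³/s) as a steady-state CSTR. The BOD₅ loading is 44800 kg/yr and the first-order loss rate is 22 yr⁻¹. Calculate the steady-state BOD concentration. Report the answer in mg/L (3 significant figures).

Outflow Q = 3.93 m³/s × 3.156e+07 s/yr = 1.24e+08 m³/yr.
Steady-state CSTR mass balance: W = Q·C + k·V·C, so C = W/(Q + kV).
Q + kV = 1.24e+08 + 22·1.45e+06 = 1.559e+08 m³/yr.
C = 44800/1.559e+08 = 0.0002873 kg/m³ = 0.2873 mg/L.

0.287 mg/L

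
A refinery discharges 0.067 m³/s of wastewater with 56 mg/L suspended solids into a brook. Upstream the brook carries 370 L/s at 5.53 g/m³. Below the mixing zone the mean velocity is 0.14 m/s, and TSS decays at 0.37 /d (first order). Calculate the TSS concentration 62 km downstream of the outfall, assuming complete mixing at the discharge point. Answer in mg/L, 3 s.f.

1.99 mg/L

370 L/s = 0.37 m³/s.
After complete mixing, C₀ = (0.067·56 + 0.37·5.53) / 0.437 = 13.27 mg/L.
Travel time t = 6.2e+04 m / 0.14 m/s = 4.429e+05 s = 5.126 d.
C = 13.27·exp(−0.37·5.126) = 13.27·0.1501 = 1.991 mg/L.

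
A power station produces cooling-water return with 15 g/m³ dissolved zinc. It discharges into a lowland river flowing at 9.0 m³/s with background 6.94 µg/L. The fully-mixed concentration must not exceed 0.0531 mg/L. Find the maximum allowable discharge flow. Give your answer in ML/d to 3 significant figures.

2.40 ML/d

6.94 µg/L = 0.00694 mg/L.
Mass balance at complete mixing: C_std·(Q_w + Q_r) = Q_w·C_e + Q_r·C_b.
Rearranging, Q_w = Q_r·(C_std − C_b)/(C_e − C_std) = 9.0·(0.0531 − 0.00694) / (15 − 0.0531) = 0.02779 m³/s.
= 2.401 ML/d.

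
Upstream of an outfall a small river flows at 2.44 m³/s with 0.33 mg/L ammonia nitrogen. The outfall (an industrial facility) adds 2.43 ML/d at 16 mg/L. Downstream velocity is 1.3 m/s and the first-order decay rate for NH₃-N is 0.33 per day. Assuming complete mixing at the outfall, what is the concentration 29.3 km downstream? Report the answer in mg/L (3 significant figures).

0.467 mg/L

2.43 ML/d = 0.02813 m³/s.
After complete mixing, C₀ = (0.02813·16 + 2.44·0.33) / 2.468 = 0.5086 mg/L.
Travel time t = 2.93e+04 m / 1.3 m/s = 2.254e+04 s = 0.2609 d.
C = 0.5086·exp(−0.33·0.2609) = 0.5086·0.9175 = 0.4666 mg/L.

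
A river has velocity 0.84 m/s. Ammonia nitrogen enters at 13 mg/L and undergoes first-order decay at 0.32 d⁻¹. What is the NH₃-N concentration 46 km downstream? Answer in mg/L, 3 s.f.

10.6 mg/L

Travel time t = 46 km / 0.84 m/s = 4.6e+04/0.84 = 5.476e+04 s = 0.6338 d.
First-order decay: C = 13·exp(−0.32·0.6338) = 13·0.8164 = 10.61 mg/L.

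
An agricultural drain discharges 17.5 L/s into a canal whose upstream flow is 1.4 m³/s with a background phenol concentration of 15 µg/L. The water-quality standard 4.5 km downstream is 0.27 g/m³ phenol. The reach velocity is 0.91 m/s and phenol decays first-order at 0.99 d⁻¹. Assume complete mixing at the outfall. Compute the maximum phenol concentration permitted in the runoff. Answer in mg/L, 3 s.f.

21.9 mg/L

17.5 L/s = 0.0175 m³/s.
15 µg/L = 0.015 mg/L.
Travel time to the compliance point: t = 4500/0.91 = 4945 s = 0.05723 d; decay factor exp(−0.99·0.05723) = 0.9449.
So the concentration just after mixing may be at most 0.27/0.9449 = 0.2857 mg/L.
Mass balance: 0.2857·1.417 = 0.0175·Cₑ + 1.4·0.015.
Cₑ = (0.405 − 0.021) / 0.0175 = 21.94 mg/L.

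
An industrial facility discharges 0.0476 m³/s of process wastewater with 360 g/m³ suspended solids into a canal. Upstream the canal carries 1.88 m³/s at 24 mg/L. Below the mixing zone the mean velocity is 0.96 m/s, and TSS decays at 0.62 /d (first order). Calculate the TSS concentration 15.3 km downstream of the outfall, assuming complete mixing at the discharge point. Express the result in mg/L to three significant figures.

After complete mixing, C₀ = (0.0476·360 + 1.88·24) / 1.928 = 32.3 mg/L.
Travel time t = 1.53e+04 m / 0.96 m/s = 1.594e+04 s = 0.1845 d.
C = 32.3·exp(−0.62·0.1845) = 32.3·0.8919 = 28.81 mg/L.

28.8 mg/L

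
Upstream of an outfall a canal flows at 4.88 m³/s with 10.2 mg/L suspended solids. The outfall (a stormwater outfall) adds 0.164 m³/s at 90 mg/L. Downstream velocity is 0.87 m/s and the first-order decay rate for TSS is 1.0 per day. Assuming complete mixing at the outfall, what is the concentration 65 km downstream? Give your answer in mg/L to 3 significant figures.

5.39 mg/L

After complete mixing, C₀ = (0.164·90 + 4.88·10.2) / 5.044 = 12.79 mg/L.
Travel time t = 6.5e+04 m / 0.87 m/s = 7.471e+04 s = 0.8647 d.
C = 12.79·exp(−1.0·0.8647) = 12.79·0.4212 = 5.389 mg/L.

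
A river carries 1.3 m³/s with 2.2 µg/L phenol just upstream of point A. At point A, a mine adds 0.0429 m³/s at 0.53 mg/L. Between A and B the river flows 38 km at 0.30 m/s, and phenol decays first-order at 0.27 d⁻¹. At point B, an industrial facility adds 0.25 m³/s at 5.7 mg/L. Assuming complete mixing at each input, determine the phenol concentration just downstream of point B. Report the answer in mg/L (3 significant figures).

0.905 mg/L

2.2 µg/L = 0.0022 mg/L.
After input A: C = (1.3·0.0022 + 0.0429·0.53) / 1.343 = 0.01906 mg/L.
Over the 38 km reach to input B (t = 1.267e+05 s = 1.466 d), decay gives C = 0.01906·exp(−0.27·1.466) = 0.01283 mg/L.
After input B: C = (1.343·0.01283 + 0.25·5.7) / 1.593 = 0.9054 mg/L.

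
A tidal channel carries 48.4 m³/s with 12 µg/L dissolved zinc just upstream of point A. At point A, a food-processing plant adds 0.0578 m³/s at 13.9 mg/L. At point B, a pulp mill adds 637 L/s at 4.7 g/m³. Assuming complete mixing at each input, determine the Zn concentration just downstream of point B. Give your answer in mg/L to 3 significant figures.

0.0892 mg/L

12 µg/L = 0.012 mg/L.
After input A: C = (48.4·0.012 + 0.0578·13.9) / 48.46 = 0.02857 mg/L.
637 L/s = 0.637 m³/s.
After input B: C = (48.46·0.02857 + 0.637·4.7) / 49.09 = 0.08918 mg/L.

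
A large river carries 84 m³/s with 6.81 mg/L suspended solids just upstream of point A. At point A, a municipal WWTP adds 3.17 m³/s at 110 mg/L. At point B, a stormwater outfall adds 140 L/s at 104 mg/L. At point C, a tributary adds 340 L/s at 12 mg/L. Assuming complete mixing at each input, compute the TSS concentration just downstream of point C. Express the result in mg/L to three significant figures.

10.7 mg/L

After input A: C = (84·6.81 + 3.17·110) / 87.17 = 10.56 mg/L.
140 L/s = 0.14 m³/s.
After input B: C = (87.17·10.56 + 0.14·104) / 87.31 = 10.71 mg/L.
340 L/s = 0.34 m³/s.
After input C: C = (87.31·10.71 + 0.34·12) / 87.65 = 10.72 mg/L.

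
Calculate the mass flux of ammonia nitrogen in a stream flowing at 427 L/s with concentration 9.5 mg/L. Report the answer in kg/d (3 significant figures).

427 L/s = 0.427 m³/s.
Mass flux = Q·C = 0.427 m³/s × 9.5 g/m³ = 4.056 g/s.
= 4.056 g/s × 86.4 = 350.5 kg/d.

350 kg/d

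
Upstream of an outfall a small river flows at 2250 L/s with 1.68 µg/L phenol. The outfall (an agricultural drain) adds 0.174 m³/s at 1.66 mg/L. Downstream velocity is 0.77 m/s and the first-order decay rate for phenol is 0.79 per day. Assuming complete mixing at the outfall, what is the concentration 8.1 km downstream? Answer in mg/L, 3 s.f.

2250 L/s = 2.25 m³/s.
1.68 µg/L = 0.00168 mg/L.
After complete mixing, C₀ = (0.174·1.66 + 2.25·0.00168) / 2.424 = 0.1207 mg/L.
Travel time t = 8100 m / 0.77 m/s = 1.052e+04 s = 0.1218 d.
C = 0.1207·exp(−0.79·0.1218) = 0.1207·0.9083 = 0.1096 mg/L.

0.110 mg/L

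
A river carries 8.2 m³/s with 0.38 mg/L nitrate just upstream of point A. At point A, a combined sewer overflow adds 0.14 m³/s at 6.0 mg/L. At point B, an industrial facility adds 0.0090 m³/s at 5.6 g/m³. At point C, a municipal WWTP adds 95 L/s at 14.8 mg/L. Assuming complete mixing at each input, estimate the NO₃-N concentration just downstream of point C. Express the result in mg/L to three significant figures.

0.641 mg/L

After input A: C = (8.2·0.38 + 0.14·6) / 8.34 = 0.4743 mg/L.
After input B: C = (8.34·0.4743 + 0.009·5.6) / 8.349 = 0.4799 mg/L.
95 L/s = 0.095 m³/s.
After input C: C = (8.349·0.4799 + 0.095·14.8) / 8.444 = 0.641 mg/L.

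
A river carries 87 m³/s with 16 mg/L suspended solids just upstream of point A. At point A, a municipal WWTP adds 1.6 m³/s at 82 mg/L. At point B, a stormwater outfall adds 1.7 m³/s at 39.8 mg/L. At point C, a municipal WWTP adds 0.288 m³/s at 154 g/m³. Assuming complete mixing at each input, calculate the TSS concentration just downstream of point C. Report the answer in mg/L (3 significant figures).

After input A: C = (87·16 + 1.6·82) / 88.6 = 17.19 mg/L.
After input B: C = (88.6·17.19 + 1.7·39.8) / 90.3 = 17.62 mg/L.
After input C: C = (90.3·17.62 + 0.288·154) / 90.59 = 18.05 mg/L.

18.1 mg/L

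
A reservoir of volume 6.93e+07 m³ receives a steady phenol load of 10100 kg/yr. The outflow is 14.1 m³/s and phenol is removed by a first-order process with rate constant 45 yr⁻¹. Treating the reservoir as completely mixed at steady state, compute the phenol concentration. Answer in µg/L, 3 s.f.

Outflow Q = 14.1 m³/s × 3.156e+07 s/yr = 4.45e+08 m³/yr.
Steady-state CSTR mass balance: W = Q·C + k·V·C, so C = W/(Q + kV).
Q + kV = 4.45e+08 + 45·6.93e+07 = 3.563e+09 m³/yr.
C = 10100/3.563e+09 = 2.834e-06 kg/m³ = 0.002834 mg/L = 2.834 µg/L.

2.83 µg/L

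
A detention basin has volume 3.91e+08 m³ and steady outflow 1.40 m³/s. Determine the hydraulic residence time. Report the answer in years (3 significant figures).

8.85 yr

Q = 1.40 m³/s × 3.156e+07 s/yr = 4.418e+07 m³/yr.
Hydraulic residence time τ = V/Q = 3.91e+08/4.418e+07 = 8.85 yr.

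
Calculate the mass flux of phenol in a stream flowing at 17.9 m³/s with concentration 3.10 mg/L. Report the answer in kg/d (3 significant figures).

4790 kg/d

Mass flux = Q·C = 17.9 m³/s × 3.1 g/m³ = 55.49 g/s.
= 55.49 g/s × 86.4 = 4794 kg/d.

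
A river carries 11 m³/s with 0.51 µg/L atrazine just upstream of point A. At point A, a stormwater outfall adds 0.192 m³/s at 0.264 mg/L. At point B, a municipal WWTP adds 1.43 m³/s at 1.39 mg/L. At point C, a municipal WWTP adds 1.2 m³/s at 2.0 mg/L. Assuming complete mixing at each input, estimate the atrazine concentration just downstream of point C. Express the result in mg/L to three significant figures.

0.51 µg/L = 0.00051 mg/L.
After input A: C = (11·0.00051 + 0.192·0.264) / 11.19 = 0.00503 mg/L.
After input B: C = (11.19·0.00503 + 1.43·1.39) / 12.62 = 0.1619 mg/L.
After input C: C = (12.62·0.1619 + 1.2·2) / 13.82 = 0.3215 mg/L.

0.322 mg/L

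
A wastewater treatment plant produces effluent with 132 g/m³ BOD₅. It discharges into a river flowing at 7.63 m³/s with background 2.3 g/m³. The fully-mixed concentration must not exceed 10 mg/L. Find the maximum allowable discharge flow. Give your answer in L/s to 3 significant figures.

Mass balance at complete mixing: C_std·(Q_w + Q_r) = Q_w·C_e + Q_r·C_b.
Rearranging, Q_w = Q_r·(C_std − C_b)/(C_e − C_std) = 7.63·(10 − 2.3) / (132 − 10) = 0.4816 m³/s.
= 481.6 L/s.

482 L/s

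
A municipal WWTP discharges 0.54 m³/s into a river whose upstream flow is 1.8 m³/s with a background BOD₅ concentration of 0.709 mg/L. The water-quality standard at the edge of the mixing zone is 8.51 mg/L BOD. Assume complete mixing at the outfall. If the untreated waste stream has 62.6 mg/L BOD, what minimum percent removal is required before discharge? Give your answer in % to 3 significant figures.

Mass balance: 8.51·2.34 = 0.54·Cₑ + 1.8·0.709.
Cₑ = (19.91 − 1.276) / 0.54 = 34.51 mg/L.
Required removal = 1 − 34.51/62.6 = 44.87 %.

44.9 %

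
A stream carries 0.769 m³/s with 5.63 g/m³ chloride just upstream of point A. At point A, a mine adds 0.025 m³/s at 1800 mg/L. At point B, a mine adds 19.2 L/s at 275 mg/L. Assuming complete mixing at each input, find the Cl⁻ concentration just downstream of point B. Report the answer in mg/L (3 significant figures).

67.2 mg/L

After input A: C = (0.769·5.63 + 0.025·1800) / 0.794 = 62.13 mg/L.
19.2 L/s = 0.0192 m³/s.
After input B: C = (0.794·62.13 + 0.0192·275) / 0.8132 = 67.15 mg/L.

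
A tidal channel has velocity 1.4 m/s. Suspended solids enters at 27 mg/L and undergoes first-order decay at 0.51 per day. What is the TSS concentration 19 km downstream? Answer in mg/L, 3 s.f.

Travel time t = 19 km / 1.4 m/s = 1.9e+04/1.4 = 1.357e+04 s = 0.1571 d.
First-order decay: C = 27·exp(−0.51·0.1571) = 27·0.923 = 24.92 mg/L.

24.9 mg/L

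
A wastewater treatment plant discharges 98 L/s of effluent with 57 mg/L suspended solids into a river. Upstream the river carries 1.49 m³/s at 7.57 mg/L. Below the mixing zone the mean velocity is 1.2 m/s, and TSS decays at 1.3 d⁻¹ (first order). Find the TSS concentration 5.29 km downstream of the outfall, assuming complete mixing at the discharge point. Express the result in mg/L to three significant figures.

9.94 mg/L

98 L/s = 0.098 m³/s.
After complete mixing, C₀ = (0.098·57 + 1.49·7.57) / 1.588 = 10.62 mg/L.
Travel time t = 5290 m / 1.2 m/s = 4408 s = 0.05102 d.
C = 10.62·exp(−1.3·0.05102) = 10.62·0.9358 = 9.939 mg/L.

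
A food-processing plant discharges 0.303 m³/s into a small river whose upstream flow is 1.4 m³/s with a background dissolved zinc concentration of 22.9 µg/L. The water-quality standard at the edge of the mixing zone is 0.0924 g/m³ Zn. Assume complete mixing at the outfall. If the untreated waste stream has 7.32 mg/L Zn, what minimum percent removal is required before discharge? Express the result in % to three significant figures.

94.4 %

22.9 µg/L = 0.0229 mg/L.
Mass balance: 0.0924·1.703 = 0.303·Cₑ + 1.4·0.0229.
Cₑ = (0.1574 − 0.03206) / 0.303 = 0.4135 mg/L.
Required removal = 1 − 0.4135/7.32 = 94.35 %.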